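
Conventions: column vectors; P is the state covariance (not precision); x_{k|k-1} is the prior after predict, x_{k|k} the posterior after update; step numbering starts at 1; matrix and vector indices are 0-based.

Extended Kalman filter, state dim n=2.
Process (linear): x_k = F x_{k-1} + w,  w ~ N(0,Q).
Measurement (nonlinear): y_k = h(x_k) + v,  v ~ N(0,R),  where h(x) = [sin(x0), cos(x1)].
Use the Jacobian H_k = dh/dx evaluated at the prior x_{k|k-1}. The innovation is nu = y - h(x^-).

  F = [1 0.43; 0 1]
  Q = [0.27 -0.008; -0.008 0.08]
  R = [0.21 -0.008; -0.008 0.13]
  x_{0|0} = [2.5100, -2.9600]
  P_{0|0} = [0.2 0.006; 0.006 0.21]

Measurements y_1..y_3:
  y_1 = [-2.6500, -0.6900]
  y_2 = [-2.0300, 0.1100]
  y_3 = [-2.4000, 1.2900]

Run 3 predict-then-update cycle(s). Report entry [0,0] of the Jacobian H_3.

step 1: x^-=[1.2372, -2.9600]  P^-=[0.5140 0.0883; 0.0883 0.2900]  H_jac=[0.3274 0.0000; 0.0000 0.1806]  S=[0.2651 -0.0028; -0.0028 0.1395]  K=[0.6362 0.1270; 0.1130 0.3778]  nu=[-3.5949, 0.2936]  x^+=[-1.0125, -3.2554]  P^+=[0.4049 0.0633; 0.0633 0.2669]
step 2: x^-=[-2.4123, -3.2554]  P^-=[0.7787 0.1700; 0.1700 0.3469]  H_jac=[-0.7456 0.0000; 0.0000 -0.1136]  S=[0.6429 0.0064; 0.0064 0.1345]  K=[-0.9021 -0.1007; -0.1944 -0.2837]  nu=[-1.3636, 1.1035]  x^+=[-1.2933, -3.3034]  P^+=[0.2530 0.0517; 0.0517 0.3111]
step 3: x^-=[-2.7137, -3.3034]  P^-=[0.6250 0.1775; 0.1775 0.3911]  H_jac=[-0.9099 0.0000; 0.0000 -0.1611]  S=[0.7274 0.0180; 0.0180 0.1402]  K=[-0.7792 -0.1039; -0.2115 -0.4224]  nu=[-1.9851, 2.2769]  x^+=[-1.4035, -3.8453]  P^+=[0.1789 0.0451; 0.0451 0.3303]

H_jac[0,0] = -0.9099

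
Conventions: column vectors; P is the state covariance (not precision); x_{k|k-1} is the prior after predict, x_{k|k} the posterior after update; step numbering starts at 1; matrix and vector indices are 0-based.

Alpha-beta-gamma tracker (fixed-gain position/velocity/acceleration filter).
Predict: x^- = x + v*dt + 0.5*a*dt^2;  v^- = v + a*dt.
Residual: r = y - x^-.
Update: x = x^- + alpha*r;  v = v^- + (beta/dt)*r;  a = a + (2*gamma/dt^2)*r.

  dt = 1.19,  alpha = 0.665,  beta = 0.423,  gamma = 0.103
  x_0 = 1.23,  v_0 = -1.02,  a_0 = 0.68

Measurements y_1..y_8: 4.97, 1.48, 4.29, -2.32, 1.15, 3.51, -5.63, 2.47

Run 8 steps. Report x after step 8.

step 1: x_pred=0.4977  r=4.4723  x^+=3.4718  v^+=1.3789  a^+=1.3306
step 2: x_pred=6.0548  r=-4.5748  x^+=3.0126  v^+=1.3362  a^+=0.6651
step 3: x_pred=5.0735  r=-0.7835  x^+=4.5525  v^+=1.8491  a^+=0.5511
step 4: x_pred=7.1431  r=-9.4631  x^+=0.8501  v^+=-0.8589  a^+=-0.8255
step 5: x_pred=-0.7564  r=1.9064  x^+=0.5114  v^+=-1.1635  a^+=-0.5482
step 6: x_pred=-1.2614  r=4.7714  x^+=1.9116  v^+=-0.1198  a^+=0.1459
step 7: x_pred=1.8723  r=-7.5023  x^+=-3.1167  v^+=-2.6130  a^+=-0.9454
step 8: x_pred=-6.8956  r=9.3656  x^+=-0.6675  v^+=-0.4089  a^+=0.4170

x_post = -0.6675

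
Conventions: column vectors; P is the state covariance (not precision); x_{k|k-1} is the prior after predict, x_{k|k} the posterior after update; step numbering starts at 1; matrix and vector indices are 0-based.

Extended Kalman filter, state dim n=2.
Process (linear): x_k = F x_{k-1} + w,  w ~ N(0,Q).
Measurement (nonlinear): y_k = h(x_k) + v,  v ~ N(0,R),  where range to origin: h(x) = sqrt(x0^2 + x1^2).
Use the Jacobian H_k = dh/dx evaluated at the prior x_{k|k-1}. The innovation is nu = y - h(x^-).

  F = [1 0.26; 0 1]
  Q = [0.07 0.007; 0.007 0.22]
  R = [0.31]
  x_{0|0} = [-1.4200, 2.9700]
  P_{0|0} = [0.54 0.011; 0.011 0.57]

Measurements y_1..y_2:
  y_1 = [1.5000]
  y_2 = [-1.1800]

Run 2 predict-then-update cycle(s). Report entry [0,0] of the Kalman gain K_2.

K[0,0] = 0.1830

step 1: x^-=[-0.6478, 2.9700]  P^-=[0.6543 0.1662; 0.1662 0.7900]  H_jac=[-0.2131 0.9770]  S=[1.0246]  K=[0.0224; 0.7187]  nu=[-1.5398]  x^+=[-0.6823, 1.8633]  P^+=[0.6537 0.1497; 0.1497 0.2607]
step 2: x^-=[-0.1979, 1.8633]  P^-=[0.8192 0.2245; 0.2245 0.4807]  H_jac=[-0.1056 0.9944]  S=[0.7473]  K=[0.1830; 0.6079]  nu=[-3.0537]  x^+=[-0.7565, 0.0069]  P^+=[0.7942 0.1414; 0.1414 0.2045]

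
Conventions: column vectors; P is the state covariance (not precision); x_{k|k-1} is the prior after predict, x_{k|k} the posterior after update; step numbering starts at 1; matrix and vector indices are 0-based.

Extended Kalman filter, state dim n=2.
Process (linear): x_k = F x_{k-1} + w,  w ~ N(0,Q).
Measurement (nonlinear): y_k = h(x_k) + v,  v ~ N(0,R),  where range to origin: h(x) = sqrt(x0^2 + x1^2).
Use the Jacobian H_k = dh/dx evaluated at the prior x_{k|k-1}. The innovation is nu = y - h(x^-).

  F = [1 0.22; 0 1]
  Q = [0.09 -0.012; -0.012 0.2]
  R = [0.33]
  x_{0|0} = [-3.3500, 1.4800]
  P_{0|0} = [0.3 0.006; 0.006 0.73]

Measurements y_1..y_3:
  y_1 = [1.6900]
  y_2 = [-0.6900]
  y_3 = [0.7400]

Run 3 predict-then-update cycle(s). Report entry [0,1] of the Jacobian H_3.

H_jac[0,1] = 0.9442

step 1: x^-=[-3.0244, 1.4800]  P^-=[0.4280 0.1546; 0.1546 0.9300]  H_jac=[-0.8982 0.4395]  S=[0.7329]  K=[-0.4318; 0.3683]  nu=[-1.6771]  x^+=[-2.3002, 0.8623]  P^+=[0.2913 0.2711; 0.2711 0.8306]
step 2: x^-=[-2.1105, 0.8623]  P^-=[0.5408 0.4419; 0.4419 1.0306]  H_jac=[-0.9257 0.3782]  S=[0.6315]  K=[-0.5282; -0.0305]  nu=[-2.9699]  x^+=[-0.5419, 0.9528]  P^+=[0.3647 0.4317; 0.4317 1.0300]
step 3: x^-=[-0.3323, 0.9528]  P^-=[0.6945 0.6463; 0.6463 1.2300]  H_jac=[-0.3293 0.9442]  S=[1.1000]  K=[0.3469; 0.8623]  nu=[-0.2691]  x^+=[-0.4256, 0.7208]  P^+=[0.5621 0.3173; 0.3173 0.4120]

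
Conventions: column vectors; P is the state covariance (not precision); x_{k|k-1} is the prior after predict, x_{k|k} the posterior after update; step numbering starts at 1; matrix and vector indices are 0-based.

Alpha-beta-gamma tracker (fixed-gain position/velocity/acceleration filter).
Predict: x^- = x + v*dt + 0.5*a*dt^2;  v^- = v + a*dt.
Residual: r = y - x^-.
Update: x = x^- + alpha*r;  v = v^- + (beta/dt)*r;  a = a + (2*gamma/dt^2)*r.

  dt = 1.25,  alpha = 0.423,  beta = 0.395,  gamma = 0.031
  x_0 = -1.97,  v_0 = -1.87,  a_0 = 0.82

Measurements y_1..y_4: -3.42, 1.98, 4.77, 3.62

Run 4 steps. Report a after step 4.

a_post = 0.9352

step 1: x_pred=-3.6669  r=0.2469  x^+=-3.5624  v^+=-0.7670  a^+=0.8298
step 2: x_pred=-3.8729  r=5.8529  x^+=-1.3971  v^+=2.1198  a^+=1.0620
step 3: x_pred=2.0823  r=2.6877  x^+=3.2192  v^+=4.2966  a^+=1.1687
step 4: x_pred=9.5030  r=-5.8830  x^+=7.0145  v^+=3.8985  a^+=0.9352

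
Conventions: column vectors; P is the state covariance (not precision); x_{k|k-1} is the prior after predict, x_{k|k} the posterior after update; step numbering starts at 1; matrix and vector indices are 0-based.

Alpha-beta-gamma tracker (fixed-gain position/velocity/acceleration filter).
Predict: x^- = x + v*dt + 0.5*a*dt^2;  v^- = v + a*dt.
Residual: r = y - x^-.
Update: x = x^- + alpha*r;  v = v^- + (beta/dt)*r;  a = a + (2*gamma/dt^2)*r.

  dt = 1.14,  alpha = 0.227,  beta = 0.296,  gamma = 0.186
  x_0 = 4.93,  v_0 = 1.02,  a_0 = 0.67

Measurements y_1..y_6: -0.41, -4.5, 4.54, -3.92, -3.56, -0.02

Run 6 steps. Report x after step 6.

x_post = -9.2491

step 1: x_pred=6.5282  r=-6.9382  x^+=4.9532  v^+=-0.0177  a^+=-1.3160
step 2: x_pred=4.0779  r=-8.5779  x^+=2.1307  v^+=-3.7452  a^+=-3.7713
step 3: x_pred=-4.5894  r=9.1294  x^+=-2.5170  v^+=-5.6741  a^+=-1.1581
step 4: x_pred=-9.7380  r=5.8180  x^+=-8.4173  v^+=-5.4837  a^+=0.5072
step 5: x_pred=-14.3391  r=10.7791  x^+=-11.8923  v^+=-2.1067  a^+=3.5927
step 6: x_pred=-11.9594  r=11.9394  x^+=-9.2491  v^+=5.0890  a^+=7.0102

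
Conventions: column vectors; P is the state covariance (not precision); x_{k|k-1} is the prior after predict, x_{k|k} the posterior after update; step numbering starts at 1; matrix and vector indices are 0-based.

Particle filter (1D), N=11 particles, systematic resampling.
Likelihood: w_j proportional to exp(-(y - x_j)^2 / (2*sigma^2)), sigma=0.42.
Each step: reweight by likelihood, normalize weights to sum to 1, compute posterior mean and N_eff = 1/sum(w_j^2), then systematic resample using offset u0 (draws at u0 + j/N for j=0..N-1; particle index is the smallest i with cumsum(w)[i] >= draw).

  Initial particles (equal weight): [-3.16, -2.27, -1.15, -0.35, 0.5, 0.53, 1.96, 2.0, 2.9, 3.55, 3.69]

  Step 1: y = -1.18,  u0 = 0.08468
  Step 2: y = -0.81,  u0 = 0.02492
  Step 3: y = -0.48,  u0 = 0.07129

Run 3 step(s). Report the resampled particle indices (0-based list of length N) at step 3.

step 1: w=[0.0000, 0.0294, 0.8493, 0.1208, 0.0003, 0.0002, 0.0000, 0.0000, 0.0000, 0.0000, 0.0000]  mean=-1.0854  Neff=1.3572  idx=[2, 2, 2, 2, 2, 2, 2, 2, 2, 3, 3]
step 2: w=[0.0950, 0.0950, 0.0950, 0.0950, 0.0950, 0.0950, 0.0950, 0.0950, 0.0950, 0.0724, 0.0724]  mean=-1.0342  Neff=10.8995  idx=[0, 1, 2, 3, 4, 5, 6, 6, 7, 8, 10]
step 3: w=[0.0746, 0.0746, 0.0746, 0.0746, 0.0746, 0.0746, 0.0746, 0.0746, 0.0746, 0.0746, 0.2539]  mean=-0.9469  Neff=8.3250  idx=[0, 2, 3, 4, 5, 7, 8, 9, 10, 10, 10]

resampled_idx = [0, 2, 3, 4, 5, 7, 8, 9, 10, 10, 10]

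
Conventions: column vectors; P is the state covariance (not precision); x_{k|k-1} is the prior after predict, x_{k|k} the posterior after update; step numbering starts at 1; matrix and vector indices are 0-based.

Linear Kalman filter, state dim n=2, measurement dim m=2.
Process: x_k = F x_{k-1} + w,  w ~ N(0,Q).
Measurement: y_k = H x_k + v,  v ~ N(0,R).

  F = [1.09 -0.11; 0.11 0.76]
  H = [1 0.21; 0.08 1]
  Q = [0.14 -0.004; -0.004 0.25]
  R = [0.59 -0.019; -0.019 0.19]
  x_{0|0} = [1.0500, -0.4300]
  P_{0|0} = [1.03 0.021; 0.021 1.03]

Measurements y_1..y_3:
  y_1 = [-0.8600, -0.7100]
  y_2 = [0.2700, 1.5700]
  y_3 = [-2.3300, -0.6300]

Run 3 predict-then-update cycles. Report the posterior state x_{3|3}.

x_post = [-1.1203, -0.1730]

step 1: x^-=[1.1918, -0.2113]  P^-=[1.3712 0.0505; 0.0505 0.8609]  S=[2.0204 0.3229; 0.3229 1.0678]  K=[0.6935 -0.0596; -0.0157 0.8148]  nu=[-2.0074, -0.5940]  x^+=[-0.1648, -0.6638]  P^+=[0.4225 -0.0583; -0.0583 0.1598]
step 2: x^-=[-0.1067, -0.5226]  P^-=[0.6579 -0.0143; -0.0143 0.3377]  S=[1.2568 0.0900; 0.0900 0.5296]  K=[0.5223 -0.0164; -0.0005 0.6355]  nu=[0.4864, 2.1011]  x^+=[0.1130, 0.8125]  P^+=[0.3165 -0.0384; -0.0384 0.1238]
step 3: x^-=[0.0338, 0.6299]  P^-=[0.5267 -0.0077; -0.0077 0.3189]  S=[1.1276 0.0823; 0.0823 0.5111]  K=[0.4663 -0.0077; 0.0072 0.6217]  nu=[-2.4961, -1.2626]  x^+=[-1.1203, -0.1730]  P^+=[0.2822 -0.0329; -0.0329 0.1206]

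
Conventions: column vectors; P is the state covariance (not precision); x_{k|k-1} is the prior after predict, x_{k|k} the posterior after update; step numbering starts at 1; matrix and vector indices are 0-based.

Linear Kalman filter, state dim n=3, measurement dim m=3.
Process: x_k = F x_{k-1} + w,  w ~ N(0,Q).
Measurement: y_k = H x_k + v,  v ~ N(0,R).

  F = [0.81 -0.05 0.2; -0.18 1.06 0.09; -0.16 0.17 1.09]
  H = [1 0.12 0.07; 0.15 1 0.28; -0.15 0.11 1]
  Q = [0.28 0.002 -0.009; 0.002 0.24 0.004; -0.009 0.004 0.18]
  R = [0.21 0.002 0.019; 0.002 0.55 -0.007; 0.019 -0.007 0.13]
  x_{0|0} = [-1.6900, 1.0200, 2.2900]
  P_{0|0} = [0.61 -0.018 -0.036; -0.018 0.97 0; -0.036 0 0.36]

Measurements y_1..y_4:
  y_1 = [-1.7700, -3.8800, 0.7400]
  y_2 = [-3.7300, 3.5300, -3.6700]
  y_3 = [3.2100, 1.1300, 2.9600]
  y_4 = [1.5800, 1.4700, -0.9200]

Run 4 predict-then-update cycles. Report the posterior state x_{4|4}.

x_post = [1.3977, 1.0606, -0.0838]

step 1: x^-=[-0.9619, 1.5915, 2.9399]  P^-=[0.6868 -0.1488 -0.0511; -0.1488 1.3606 0.2429; -0.0511 0.2429 0.6649]  S=[0.8809 0.1402 -0.0527; 0.1402 2.0653 0.5781; -0.0527 0.5781 0.9005]  K=[0.7563 -0.0486 -0.1138; -0.0713 0.6802 0.0199; 0.0795 -0.0244 0.7969]  nu=[-1.2049, -6.1504, -2.5193]  x^+=[-1.2877, -2.5561, 0.9867]  P^+=[0.1613 -0.0571 0.0304; -0.0571 0.3980 -0.0559; 0.0304 -0.0559 0.1160]
step 2: x^-=[-0.7179, -2.3889, 0.8470]  P^-=[0.4070 -0.1005 0.0107; -0.1005 0.7035 0.0314; 0.0107 0.0314 0.3052]  S=[0.6066 0.0575 -0.0061; 0.0575 1.2749 0.1936; -0.0061 0.1936 0.4599]  K=[0.6553 -0.0419 -0.1073; -0.0741 0.5443 0.0392; 0.0670 -0.0124 0.6738]  nu=[-2.7847, 5.7894, -4.3619]  x^+=[-2.3171, 0.7978, -2.3507]  P^+=[0.1396 -0.0489 0.0251; -0.0489 0.3182 -0.0425; 0.0251 -0.0425 0.0974]
step 3: x^-=[-2.3869, 1.0512, -2.0558]  P^-=[0.3892 -0.0838 0.0065; -0.0838 0.6126 0.0297; 0.0065 0.0297 0.2866]  S=[0.5908 0.0592 -0.0087; 0.0592 1.1858 0.1744; -0.0087 0.1744 0.4401]  K=[0.6445 -0.0356 -0.1119; -0.0643 0.5094 0.0460; 0.0614 -0.0066 0.6603]  nu=[5.6146, 1.0125, 4.5422]  x^+=[0.6877, 1.4152, 1.2815]  P^+=[0.1369 -0.0446 0.0234; -0.0446 0.2971 -0.0382; 0.0234 -0.0382 0.0948]
step 4: x^-=[0.7425, 1.4916, 1.5273]  P^-=[0.3863 -0.0777 0.0056; -0.0777 0.5880 0.0301; 0.0056 0.0301 0.2848]  S=[0.5888 0.0617 -0.0090; 0.0617 1.1630 0.1707; -0.0090 0.1707 0.4381]  K=[0.6426 -0.0332 -0.1129; -0.0602 0.4991 0.0472; 0.0601 -0.0047 0.6588]  nu=[0.5516, -0.5607, -2.5000]  x^+=[1.3977, 1.0606, -0.0838]  P^+=[0.1363 -0.0431 0.0230; -0.0431 0.2908 -0.0370; 0.0230 -0.0370 0.0943]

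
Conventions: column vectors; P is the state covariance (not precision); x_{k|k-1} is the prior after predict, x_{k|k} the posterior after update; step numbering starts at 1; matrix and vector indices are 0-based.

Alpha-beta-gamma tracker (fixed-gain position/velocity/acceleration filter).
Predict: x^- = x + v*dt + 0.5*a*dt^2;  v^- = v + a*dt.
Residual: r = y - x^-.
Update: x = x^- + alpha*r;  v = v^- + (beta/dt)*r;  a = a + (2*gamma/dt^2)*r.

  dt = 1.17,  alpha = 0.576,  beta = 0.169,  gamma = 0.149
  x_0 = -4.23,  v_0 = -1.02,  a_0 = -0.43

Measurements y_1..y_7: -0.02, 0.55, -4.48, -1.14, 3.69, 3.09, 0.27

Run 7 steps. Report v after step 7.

step 1: x_pred=-5.7177  r=5.6977  x^+=-2.4358  v^+=-0.7001  a^+=0.8104
step 2: x_pred=-2.7003  r=3.2503  x^+=-0.8281  v^+=0.7175  a^+=1.5179
step 3: x_pred=1.0503  r=-5.5303  x^+=-2.1352  v^+=1.6946  a^+=0.3140
step 4: x_pred=0.0625  r=-1.2025  x^+=-0.6301  v^+=1.8883  a^+=0.0522
step 5: x_pred=1.6150  r=2.0750  x^+=2.8102  v^+=2.2492  a^+=0.5040
step 6: x_pred=5.7867  r=-2.6967  x^+=4.2334  v^+=2.4493  a^+=-0.0831
step 7: x_pred=7.0422  r=-6.7722  x^+=3.1414  v^+=1.3739  a^+=-1.5574

v_post = 1.3739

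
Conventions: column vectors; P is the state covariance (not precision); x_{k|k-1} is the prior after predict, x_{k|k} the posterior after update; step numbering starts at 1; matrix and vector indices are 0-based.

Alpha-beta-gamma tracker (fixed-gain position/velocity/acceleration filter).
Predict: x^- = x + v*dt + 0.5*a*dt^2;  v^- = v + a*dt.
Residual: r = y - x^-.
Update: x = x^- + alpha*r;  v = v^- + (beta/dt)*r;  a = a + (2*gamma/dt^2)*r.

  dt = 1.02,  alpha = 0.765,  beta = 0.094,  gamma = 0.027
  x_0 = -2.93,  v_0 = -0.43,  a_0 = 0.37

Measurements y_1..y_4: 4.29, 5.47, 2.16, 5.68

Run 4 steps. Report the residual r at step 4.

step 1: x_pred=-3.1761  r=7.4661  x^+=2.5355  v^+=0.6355  a^+=0.7575
step 2: x_pred=3.5777  r=1.8923  x^+=5.0253  v^+=1.5825  a^+=0.8557
step 3: x_pred=7.0846  r=-4.9246  x^+=3.3173  v^+=2.0015  a^+=0.6001
step 4: x_pred=5.6710  r=0.0090  x^+=5.6779  v^+=2.6145  a^+=0.6006

resid = 0.0090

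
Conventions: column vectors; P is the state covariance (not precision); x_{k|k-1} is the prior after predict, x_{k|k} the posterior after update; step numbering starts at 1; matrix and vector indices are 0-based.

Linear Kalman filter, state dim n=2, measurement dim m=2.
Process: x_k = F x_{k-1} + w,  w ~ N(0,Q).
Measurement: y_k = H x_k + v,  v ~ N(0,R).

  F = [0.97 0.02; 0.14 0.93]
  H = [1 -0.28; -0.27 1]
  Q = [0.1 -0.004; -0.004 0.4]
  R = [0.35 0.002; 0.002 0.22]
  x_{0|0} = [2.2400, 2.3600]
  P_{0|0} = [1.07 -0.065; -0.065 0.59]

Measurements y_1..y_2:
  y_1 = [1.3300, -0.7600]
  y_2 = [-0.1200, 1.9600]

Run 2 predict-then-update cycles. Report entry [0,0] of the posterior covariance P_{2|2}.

P_post[0,0] = 0.2036

step 1: x^-=[2.2200, 2.5084]  P^-=[1.1045 0.0935; 0.0935 0.9143]  S=[1.4738 -0.4517; -0.4517 1.1644]  K=[0.7692 0.1226; 0.1404 0.8181]  nu=[-0.1876, -2.6690]  x^+=[1.7486, 0.2987]  P^+=[0.3001 0.1095; 0.1095 0.2098]
step 2: x^-=[1.7021, 0.5226]  P^-=[0.3867 0.1398; 0.1398 0.6159]  S=[0.7067 -0.1245; -0.1245 0.7886]  K=[0.5140 0.1260; 0.0853 0.7466]  nu=[-1.6758, 1.8970]  x^+=[1.0797, 1.7959]  P^+=[0.2036 0.0837; 0.0837 0.1870]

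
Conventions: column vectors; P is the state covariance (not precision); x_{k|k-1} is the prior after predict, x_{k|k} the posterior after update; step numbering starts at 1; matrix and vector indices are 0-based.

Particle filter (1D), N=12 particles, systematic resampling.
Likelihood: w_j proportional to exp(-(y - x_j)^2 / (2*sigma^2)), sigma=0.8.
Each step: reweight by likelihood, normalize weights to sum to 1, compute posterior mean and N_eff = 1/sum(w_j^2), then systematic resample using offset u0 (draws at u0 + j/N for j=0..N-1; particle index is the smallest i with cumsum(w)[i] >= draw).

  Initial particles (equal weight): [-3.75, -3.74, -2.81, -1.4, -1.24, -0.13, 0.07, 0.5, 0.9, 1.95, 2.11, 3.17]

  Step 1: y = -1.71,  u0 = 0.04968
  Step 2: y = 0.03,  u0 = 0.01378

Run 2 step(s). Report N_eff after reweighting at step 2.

step 1: w=[0.0156, 0.0161, 0.1561, 0.3726, 0.3380, 0.0571, 0.0338, 0.0088, 0.0020, 0.0000, 0.0000, 0.0000]  mean=-1.4965  Neff=3.5410  idx=[2, 2, 3, 3, 3, 3, 3, 4, 4, 4, 4, 6]
step 2: w=[0.0006, 0.0006, 0.0643, 0.0643, 0.0643, 0.0643, 0.0643, 0.0901, 0.0901, 0.0901, 0.0901, 0.3172]  mean=-0.8777  Neff=6.5058  idx=[2, 3, 4, 6, 7, 8, 9, 10, 10, 11, 11, 11]

N_eff = 6.5058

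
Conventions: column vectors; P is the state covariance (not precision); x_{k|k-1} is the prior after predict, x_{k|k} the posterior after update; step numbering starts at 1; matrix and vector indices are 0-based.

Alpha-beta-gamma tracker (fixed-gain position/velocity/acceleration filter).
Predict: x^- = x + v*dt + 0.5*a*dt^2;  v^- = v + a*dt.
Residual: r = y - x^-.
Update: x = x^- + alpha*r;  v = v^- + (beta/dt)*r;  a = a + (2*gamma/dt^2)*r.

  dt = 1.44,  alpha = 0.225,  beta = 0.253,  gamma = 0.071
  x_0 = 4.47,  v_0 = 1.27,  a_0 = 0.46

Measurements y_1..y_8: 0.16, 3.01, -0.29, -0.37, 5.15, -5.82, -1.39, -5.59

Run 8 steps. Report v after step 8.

step 1: x_pred=6.7757  r=-6.6157  x^+=5.2872  v^+=0.7701  a^+=0.0070
step 2: x_pred=6.4033  r=-3.3933  x^+=5.6398  v^+=0.1839  a^+=-0.2254
step 3: x_pred=5.6709  r=-5.9609  x^+=4.3297  v^+=-1.1880  a^+=-0.6336
step 4: x_pred=1.9620  r=-2.3320  x^+=1.4373  v^+=-2.5101  a^+=-0.7933
step 5: x_pred=-2.9998  r=8.1498  x^+=-1.1661  v^+=-2.2206  a^+=-0.2352
step 6: x_pred=-4.6077  r=-1.2123  x^+=-4.8804  v^+=-2.7723  a^+=-0.3182
step 7: x_pred=-9.2026  r=7.8126  x^+=-7.4447  v^+=-1.8580  a^+=0.2168
step 8: x_pred=-9.8955  r=4.3055  x^+=-8.9268  v^+=-0.7894  a^+=0.5116

v_post = -0.7894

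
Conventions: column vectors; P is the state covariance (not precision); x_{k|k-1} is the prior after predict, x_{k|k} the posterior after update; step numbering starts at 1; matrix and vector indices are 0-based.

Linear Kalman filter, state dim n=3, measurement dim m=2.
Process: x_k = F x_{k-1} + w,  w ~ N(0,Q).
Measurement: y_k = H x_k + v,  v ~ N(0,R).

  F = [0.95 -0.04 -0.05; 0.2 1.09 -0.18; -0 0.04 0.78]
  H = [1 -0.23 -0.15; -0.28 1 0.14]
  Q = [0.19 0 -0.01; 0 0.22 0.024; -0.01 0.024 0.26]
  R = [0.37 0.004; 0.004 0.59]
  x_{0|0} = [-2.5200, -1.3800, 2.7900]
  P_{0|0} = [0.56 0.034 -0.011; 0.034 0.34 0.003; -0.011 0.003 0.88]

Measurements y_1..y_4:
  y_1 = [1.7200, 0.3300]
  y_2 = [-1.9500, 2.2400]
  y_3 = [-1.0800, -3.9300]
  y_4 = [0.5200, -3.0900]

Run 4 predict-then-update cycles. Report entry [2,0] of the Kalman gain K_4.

K[2,0] = -0.1037

step 1: x^-=[-2.4783, -2.5104, 2.1210]  P^-=[0.6966 0.1363 -0.0518; 0.1363 0.6893 -0.0836; -0.0518 -0.0836 0.7961]  S=[1.0681 -0.2154; -0.2154 1.2538]  K=[0.6418 0.0576; 0.0971 0.5267; -0.1404 0.0096]  nu=[3.9391, 1.8495]  x^+=[0.1562, -1.1537, 1.5859]  P^+=[0.2685 0.1057 0.0433; 0.1057 0.3535 -0.0912; 0.0433 -0.0912 0.7744]
step 2: x^-=[0.1153, -1.5117, 1.1909]  P^-=[0.4223 0.1476 -0.0016; 0.1476 0.7545 -0.1386; -0.0016 -0.1386 0.7260]  S=[0.7716 -0.1210; -0.1210 1.2705]  K=[0.5149 0.0720; 0.0801 0.5537; -0.1081 -0.0390]  nu=[-2.2343, 3.6173]  x^+=[-0.7749, 0.3121, 1.2913]  P^+=[0.2201 0.1003 0.0415; 0.1003 0.3708 -0.1121; 0.0415 -0.1121 0.7161]
step 3: x^-=[-0.8132, -0.0472, 1.0197]  P^-=[0.3790 0.1330 -0.0002; 0.1330 0.7773 -0.1476; -0.0002 -0.1476 0.6893]  S=[0.7344 -0.1270; -0.1270 1.2947]  K=[0.4863 0.0684; 0.0650 0.5620; -0.1035 -0.0495]  nu=[-0.1247, -4.2532]  x^+=[-1.1649, -2.4456, 1.2433]  P^+=[0.2077 0.0953 0.0371; 0.0953 0.3745 -0.1144; 0.0371 -0.1144 0.6795]
step 4: x^-=[-1.0710, -3.1225, 0.8720]  P^-=[0.3685 0.1258 -0.0022; 0.1258 0.7790 -0.1449; -0.0022 -0.1449 0.6669]  S=[0.7275 -0.1324; -0.1324 1.3001]  K=[0.4792 0.0660; 0.0589 0.5625; -0.1037 -0.0498]  nu=[1.0036, -0.3894]  x^+=[-0.6157, -3.2824, 0.7873]  P^+=[0.2042 0.0932 0.0342; 0.0932 0.3739 -0.1122; 0.0342 -0.1122 0.6572]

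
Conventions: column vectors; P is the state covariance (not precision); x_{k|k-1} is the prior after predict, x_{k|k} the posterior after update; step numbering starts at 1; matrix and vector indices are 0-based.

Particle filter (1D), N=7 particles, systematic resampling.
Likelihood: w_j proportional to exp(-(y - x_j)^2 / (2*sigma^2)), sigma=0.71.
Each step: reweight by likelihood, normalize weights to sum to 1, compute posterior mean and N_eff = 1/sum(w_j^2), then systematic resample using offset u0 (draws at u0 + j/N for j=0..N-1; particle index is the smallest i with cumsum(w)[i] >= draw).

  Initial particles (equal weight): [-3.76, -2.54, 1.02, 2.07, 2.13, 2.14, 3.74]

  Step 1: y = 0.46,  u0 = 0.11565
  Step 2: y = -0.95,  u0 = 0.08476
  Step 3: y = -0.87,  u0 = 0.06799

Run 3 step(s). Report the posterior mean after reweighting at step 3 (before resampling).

post_mean = 1.0200

step 1: w=[0.0000, 0.0001, 0.7853, 0.0819, 0.0674, 0.0652, 0.0000]  mean=1.2535  Neff=1.5819  idx=[2, 2, 2, 2, 2, 3, 5]
step 2: w=[0.1996, 0.1996, 0.1996, 0.1996, 0.1996, 0.0011, 0.0007]  mean=1.0220  Neff=5.0183  idx=[0, 1, 1, 2, 3, 4, 4]
step 3: w=[0.1429, 0.1429, 0.1429, 0.1429, 0.1429, 0.1429, 0.1429]  mean=1.0200  Neff=7.0000  idx=[0, 1, 2, 3, 4, 5, 6]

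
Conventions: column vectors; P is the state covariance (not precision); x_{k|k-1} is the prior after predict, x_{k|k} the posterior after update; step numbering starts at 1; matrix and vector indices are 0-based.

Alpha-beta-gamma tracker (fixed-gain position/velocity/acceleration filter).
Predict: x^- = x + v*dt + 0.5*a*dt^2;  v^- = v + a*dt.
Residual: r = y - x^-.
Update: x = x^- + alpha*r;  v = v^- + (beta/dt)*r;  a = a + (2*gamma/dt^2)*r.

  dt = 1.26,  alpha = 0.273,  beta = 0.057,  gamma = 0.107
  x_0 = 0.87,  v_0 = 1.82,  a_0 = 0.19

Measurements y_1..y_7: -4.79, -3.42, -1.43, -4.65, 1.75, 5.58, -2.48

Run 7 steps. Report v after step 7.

step 1: x_pred=3.3140  r=-8.1040  x^+=1.1016  v^+=1.6928  a^+=-0.9024
step 2: x_pred=2.5182  r=-5.9382  x^+=0.8971  v^+=0.2872  a^+=-1.7028
step 3: x_pred=-0.0928  r=-1.3372  x^+=-0.4578  v^+=-1.9189  a^+=-1.8831
step 4: x_pred=-4.3704  r=-0.2796  x^+=-4.4468  v^+=-4.3042  a^+=-1.9208
step 5: x_pred=-11.3947  r=13.1447  x^+=-7.8062  v^+=-6.1297  a^+=-0.1489
step 6: x_pred=-15.6479  r=21.2279  x^+=-9.8527  v^+=-5.3570  a^+=2.7125
step 7: x_pred=-14.4494  r=11.9694  x^+=-11.1817  v^+=-1.3978  a^+=4.3259

v_post = -1.3978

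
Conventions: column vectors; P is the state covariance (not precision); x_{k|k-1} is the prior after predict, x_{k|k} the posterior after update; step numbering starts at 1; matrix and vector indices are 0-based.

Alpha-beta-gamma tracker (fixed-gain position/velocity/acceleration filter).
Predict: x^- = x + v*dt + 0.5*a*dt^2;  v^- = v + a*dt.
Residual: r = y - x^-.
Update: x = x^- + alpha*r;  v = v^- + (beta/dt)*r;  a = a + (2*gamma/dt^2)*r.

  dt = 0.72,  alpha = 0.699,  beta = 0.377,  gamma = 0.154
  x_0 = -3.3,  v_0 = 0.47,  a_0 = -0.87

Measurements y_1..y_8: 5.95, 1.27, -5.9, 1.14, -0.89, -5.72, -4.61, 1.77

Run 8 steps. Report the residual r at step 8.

step 1: x_pred=-3.1871  r=9.1371  x^+=3.1997  v^+=4.6279  a^+=4.5587
step 2: x_pred=7.7134  r=-6.4434  x^+=3.2095  v^+=4.5363  a^+=0.7304
step 3: x_pred=6.6649  r=-12.5649  x^+=-2.1180  v^+=-1.5169  a^+=-6.7349
step 4: x_pred=-4.9558  r=6.0958  x^+=-0.6948  v^+=-3.1742  a^+=-3.1131
step 5: x_pred=-3.7872  r=2.8972  x^+=-1.7621  v^+=-3.8986  a^+=-1.3918
step 6: x_pred=-4.9298  r=-0.7902  x^+=-5.4822  v^+=-5.3145  a^+=-1.8613
step 7: x_pred=-9.7910  r=5.1810  x^+=-6.1695  v^+=-3.9417  a^+=1.2170
step 8: x_pred=-8.6921  r=10.4621  x^+=-1.3791  v^+=2.4125  a^+=7.4329

resid = 10.4621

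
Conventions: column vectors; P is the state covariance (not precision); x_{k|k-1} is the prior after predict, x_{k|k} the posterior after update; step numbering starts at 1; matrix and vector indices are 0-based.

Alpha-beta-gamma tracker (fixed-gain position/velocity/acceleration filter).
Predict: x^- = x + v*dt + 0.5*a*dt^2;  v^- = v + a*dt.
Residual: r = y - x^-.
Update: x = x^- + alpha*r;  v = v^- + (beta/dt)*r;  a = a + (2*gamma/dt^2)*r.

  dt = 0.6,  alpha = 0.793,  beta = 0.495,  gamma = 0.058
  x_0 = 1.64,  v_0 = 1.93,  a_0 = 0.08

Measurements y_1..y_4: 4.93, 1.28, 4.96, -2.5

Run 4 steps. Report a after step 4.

step 1: x_pred=2.8124  r=2.1176  x^+=4.4917  v^+=3.7250  a^+=0.7623
step 2: x_pred=6.8639  r=-5.5839  x^+=2.4359  v^+=-0.4243  a^+=-1.0369
step 3: x_pred=1.9946  r=2.9654  x^+=4.3462  v^+=1.4000  a^+=-0.0814
step 4: x_pred=5.1715  r=-7.6715  x^+=-0.9120  v^+=-4.9779  a^+=-2.5533

a_post = -2.5533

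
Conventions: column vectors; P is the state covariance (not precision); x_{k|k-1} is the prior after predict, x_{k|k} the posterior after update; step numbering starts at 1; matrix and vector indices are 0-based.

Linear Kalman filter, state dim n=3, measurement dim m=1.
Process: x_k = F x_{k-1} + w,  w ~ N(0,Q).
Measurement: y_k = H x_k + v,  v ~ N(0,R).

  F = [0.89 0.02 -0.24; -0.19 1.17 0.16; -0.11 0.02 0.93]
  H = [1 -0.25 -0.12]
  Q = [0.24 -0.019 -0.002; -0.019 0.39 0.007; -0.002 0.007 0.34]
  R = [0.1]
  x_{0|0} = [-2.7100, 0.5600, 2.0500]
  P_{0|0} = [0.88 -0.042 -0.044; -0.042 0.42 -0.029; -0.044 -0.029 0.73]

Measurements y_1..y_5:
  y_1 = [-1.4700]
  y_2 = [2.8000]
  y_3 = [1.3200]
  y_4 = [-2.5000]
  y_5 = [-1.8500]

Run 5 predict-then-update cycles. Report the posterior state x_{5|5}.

x_post = [-1.4192, 1.2105, 1.5629]

step 1: x^-=[-2.8927, 1.4981, 2.2158]  P^-=[0.9968 -0.2298 -0.2896; -0.2298 1.0259 0.1263; -0.2896 0.1263 0.9903]  S=[1.3672]  K=[0.7966; -0.3668; -0.3218]  nu=[2.0631]  x^+=[-1.2493, 0.7414, 1.5519]  P^+=[0.1294 0.1696 0.0609; 0.1696 0.8420 -0.0351; 0.0609 -0.0351 0.8487]
step 2: x^-=[-1.4695, 1.3531, 1.5955]  P^-=[0.3721 0.1434 -0.1496; 0.1434 1.4767 0.0831; -0.1496 0.0831 1.0614]  S=[0.5488]  K=[0.6453; -0.4296; -0.5425]  nu=[4.7993]  x^+=[1.6274, -0.7086, -1.0081]  P^+=[0.1435 0.2955 0.0425; 0.2955 1.3755 -0.0448; 0.0425 -0.0448 0.8999]
step 3: x^-=[1.6762, -1.2996, -1.1307]  P^-=[0.3988 0.2814 -0.1760; 0.2814 2.1503 0.0798; -0.1760 0.0798 1.1090]  S=[0.5555]  K=[0.6293; -0.4784; -0.5923]  nu=[-0.8168]  x^+=[1.1622, -0.9089, -0.6470]  P^+=[0.1788 0.4486 0.0311; 0.4486 2.0232 -0.0776; 0.0311 -0.0776 0.9141]
step 4: x^-=[1.1714, -1.3877, -0.7477]  P^-=[0.4386 0.4559 -0.1903; 0.4559 2.9590 0.0439; -0.1903 0.0439 1.1223]  S=[0.5600]  K=[0.6204; -0.5163; -0.5998]  nu=[-4.1081]  x^+=[-1.3771, 0.7335, 1.7165]  P^+=[0.2230 0.6352 0.0181; 0.6352 2.8097 -0.1295; 0.0181 -0.1295 0.9208]
step 5: x^-=[-1.6229, 1.3944, 1.7625]  P^-=[0.4869 0.6721 -0.2046; 0.6721 3.9358 -0.0146; -0.2046 -0.0146 1.1289]  S=[0.5614]  K=[0.6118; -0.5524; -0.5993]  nu=[0.3330]  x^+=[-1.4192, 1.2105, 1.5629]  P^+=[0.2768 0.8618 0.0012; 0.8618 3.7645 -0.2005; 0.0012 -0.2005 0.9273]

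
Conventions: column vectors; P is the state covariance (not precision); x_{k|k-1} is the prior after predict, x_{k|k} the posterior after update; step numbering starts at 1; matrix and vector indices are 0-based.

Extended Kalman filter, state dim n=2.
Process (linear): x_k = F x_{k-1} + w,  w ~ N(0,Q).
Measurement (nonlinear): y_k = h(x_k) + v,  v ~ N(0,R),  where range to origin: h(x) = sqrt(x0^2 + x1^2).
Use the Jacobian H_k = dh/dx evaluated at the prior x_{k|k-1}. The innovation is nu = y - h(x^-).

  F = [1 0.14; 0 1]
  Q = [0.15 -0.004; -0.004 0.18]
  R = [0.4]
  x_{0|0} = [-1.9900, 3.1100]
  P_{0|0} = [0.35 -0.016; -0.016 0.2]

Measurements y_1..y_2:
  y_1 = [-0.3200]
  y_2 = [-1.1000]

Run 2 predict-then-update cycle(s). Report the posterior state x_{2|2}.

x_post = [-0.3098, 0.2036]

step 1: x^-=[-1.5546, 3.1100]  P^-=[0.4994 0.0080; 0.0080 0.3800]  H_jac=[-0.4471 0.8945]  S=[0.7975]  K=[-0.2710; 0.4217]  nu=[-3.7969]  x^+=[-0.5255, 1.5087]  P^+=[0.4409 0.0992; 0.0992 0.2382]
step 2: x^-=[-0.3142, 1.5087]  P^-=[0.6233 0.1285; 0.1285 0.4182]  H_jac=[-0.2039 0.9790]  S=[0.7754]  K=[-0.0017; 0.4942]  nu=[-2.6411]  x^+=[-0.3098, 0.2036]  P^+=[0.6233 0.1291; 0.1291 0.2288]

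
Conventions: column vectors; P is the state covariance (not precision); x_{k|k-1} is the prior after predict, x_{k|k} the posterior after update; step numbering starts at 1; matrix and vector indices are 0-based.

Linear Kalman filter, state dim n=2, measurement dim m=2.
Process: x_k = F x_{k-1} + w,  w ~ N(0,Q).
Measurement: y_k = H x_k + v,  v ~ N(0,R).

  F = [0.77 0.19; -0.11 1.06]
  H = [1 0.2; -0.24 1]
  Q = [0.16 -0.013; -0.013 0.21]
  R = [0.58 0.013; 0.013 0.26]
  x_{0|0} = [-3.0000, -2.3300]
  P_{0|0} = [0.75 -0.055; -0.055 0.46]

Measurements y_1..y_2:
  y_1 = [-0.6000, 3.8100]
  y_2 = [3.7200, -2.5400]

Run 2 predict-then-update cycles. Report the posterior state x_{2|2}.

x_post = [0.8389, -0.3782]

step 1: x^-=[-2.7527, -2.1398]  P^-=[0.6052 -0.0276; -0.0276 0.7488]  S=[1.2041 -0.0088; -0.0088 1.0569]  K=[0.4969 -0.1594; 0.1067 0.7156]  nu=[2.5807, 5.2892]  x^+=[-2.3137, 1.9205]  P^+=[0.2797 0.0321; 0.0321 0.1952]
step 2: x^-=[-1.4167, 2.2902]  P^-=[0.3423 0.0282; 0.0282 0.4252]  S=[0.9505 0.0427; 0.0427 0.6914]  K=[0.3705 -0.1010; 0.0922 0.5995]  nu=[4.6786, -5.1702]  x^+=[0.8389, -0.3782]  P^+=[0.2079 0.0285; 0.0285 0.1639]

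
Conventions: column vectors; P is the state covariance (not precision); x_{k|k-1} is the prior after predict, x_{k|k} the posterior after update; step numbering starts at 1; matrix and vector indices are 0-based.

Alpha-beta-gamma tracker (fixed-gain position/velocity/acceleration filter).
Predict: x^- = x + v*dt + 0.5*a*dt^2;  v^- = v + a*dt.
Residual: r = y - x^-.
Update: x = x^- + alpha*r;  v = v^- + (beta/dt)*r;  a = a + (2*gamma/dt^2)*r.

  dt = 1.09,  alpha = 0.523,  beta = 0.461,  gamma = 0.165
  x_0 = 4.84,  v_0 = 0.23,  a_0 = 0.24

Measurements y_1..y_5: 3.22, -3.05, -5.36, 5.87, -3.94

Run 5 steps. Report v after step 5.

v_post = 1.9461

step 1: x_pred=5.2333  r=-2.0133  x^+=4.1803  v^+=-0.3599  a^+=-0.3192
step 2: x_pred=3.5984  r=-6.6484  x^+=0.1213  v^+=-3.5197  a^+=-2.1658
step 3: x_pred=-5.0017  r=-0.3583  x^+=-5.1891  v^+=-6.0319  a^+=-2.2653
step 4: x_pred=-13.1097  r=18.9797  x^+=-3.1833  v^+=-0.4740  a^+=3.0063
step 5: x_pred=-1.9140  r=-2.0260  x^+=-2.9736  v^+=1.9461  a^+=2.4436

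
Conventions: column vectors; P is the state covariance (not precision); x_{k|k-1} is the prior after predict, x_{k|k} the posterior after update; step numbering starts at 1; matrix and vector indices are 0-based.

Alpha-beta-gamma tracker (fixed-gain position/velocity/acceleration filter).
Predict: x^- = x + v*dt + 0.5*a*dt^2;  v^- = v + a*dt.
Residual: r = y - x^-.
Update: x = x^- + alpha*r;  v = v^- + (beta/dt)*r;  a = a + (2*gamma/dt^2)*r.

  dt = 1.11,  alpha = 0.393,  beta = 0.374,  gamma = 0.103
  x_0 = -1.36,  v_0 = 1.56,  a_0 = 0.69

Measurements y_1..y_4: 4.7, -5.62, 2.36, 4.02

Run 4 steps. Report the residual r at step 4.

resid = 2.2112

step 1: x_pred=0.7967  r=3.9033  x^+=2.3307  v^+=3.6411  a^+=1.3426
step 2: x_pred=7.1994  r=-12.8194  x^+=2.1614  v^+=0.8120  a^+=-0.8007
step 3: x_pred=2.5695  r=-0.2095  x^+=2.4871  v^+=-0.1473  a^+=-0.8357
step 4: x_pred=1.8088  r=2.2112  x^+=2.6778  v^+=-0.3299  a^+=-0.4660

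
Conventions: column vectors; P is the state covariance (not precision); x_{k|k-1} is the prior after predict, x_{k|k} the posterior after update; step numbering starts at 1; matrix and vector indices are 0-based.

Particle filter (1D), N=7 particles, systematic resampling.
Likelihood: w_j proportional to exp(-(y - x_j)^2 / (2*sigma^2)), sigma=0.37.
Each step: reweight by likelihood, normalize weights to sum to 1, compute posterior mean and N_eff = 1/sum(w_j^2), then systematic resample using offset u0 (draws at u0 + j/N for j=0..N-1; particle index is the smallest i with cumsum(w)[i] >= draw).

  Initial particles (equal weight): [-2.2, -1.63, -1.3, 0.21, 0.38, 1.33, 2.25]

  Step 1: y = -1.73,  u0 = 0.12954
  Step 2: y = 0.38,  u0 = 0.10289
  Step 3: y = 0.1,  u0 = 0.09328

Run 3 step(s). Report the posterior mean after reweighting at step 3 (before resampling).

post_mean = -1.3000

step 1: w=[0.2325, 0.5023, 0.2652, 0.0000, 0.0000, 0.0000, 0.0000]  mean=-1.6750  Neff=2.6547  idx=[0, 1, 1, 1, 1, 2, 2]
step 2: w=[0.0000, 0.0057, 0.0057, 0.0057, 0.0057, 0.4886, 0.4886]  mean=-1.3076  Neff=2.0942  idx=[5, 5, 5, 6, 6, 6, 6]
step 3: w=[0.1429, 0.1429, 0.1429, 0.1429, 0.1429, 0.1429, 0.1429]  mean=-1.3000  Neff=7.0000  idx=[0, 1, 2, 3, 4, 5, 6]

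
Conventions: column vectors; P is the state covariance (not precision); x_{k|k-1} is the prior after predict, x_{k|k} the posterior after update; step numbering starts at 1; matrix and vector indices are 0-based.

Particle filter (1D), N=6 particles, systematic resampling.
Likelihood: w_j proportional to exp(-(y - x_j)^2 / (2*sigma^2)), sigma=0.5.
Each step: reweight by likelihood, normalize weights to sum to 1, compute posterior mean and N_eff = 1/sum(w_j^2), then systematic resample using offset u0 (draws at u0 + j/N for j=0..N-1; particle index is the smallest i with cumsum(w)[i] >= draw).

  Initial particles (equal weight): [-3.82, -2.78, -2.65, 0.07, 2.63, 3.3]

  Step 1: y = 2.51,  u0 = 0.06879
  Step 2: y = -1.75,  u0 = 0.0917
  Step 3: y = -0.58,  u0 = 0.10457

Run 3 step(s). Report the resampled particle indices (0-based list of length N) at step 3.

resampled_idx = [0, 1, 2, 3, 4, 5]

step 1: w=[0.0000, 0.0000, 0.0000, 0.0000, 0.7720, 0.2280]  mean=2.7828  Neff=1.5434  idx=[4, 4, 4, 4, 4, 5]
step 2: w=[0.2000, 0.2000, 0.2000, 0.2000, 0.2000, 0.0000]  mean=2.6300  Neff=5.0000  idx=[0, 1, 2, 2, 3, 4]
step 3: w=[0.1667, 0.1667, 0.1667, 0.1667, 0.1667, 0.1667]  mean=2.6300  Neff=6.0000  idx=[0, 1, 2, 3, 4, 5]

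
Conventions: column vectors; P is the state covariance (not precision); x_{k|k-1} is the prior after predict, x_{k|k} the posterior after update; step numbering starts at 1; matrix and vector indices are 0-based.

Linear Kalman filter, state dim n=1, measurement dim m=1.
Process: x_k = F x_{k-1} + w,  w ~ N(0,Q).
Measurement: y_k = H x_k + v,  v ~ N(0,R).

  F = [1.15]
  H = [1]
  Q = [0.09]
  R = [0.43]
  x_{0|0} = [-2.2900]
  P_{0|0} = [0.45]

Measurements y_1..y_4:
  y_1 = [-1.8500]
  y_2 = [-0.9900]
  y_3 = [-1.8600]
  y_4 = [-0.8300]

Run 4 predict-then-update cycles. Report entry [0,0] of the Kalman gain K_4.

step 1: x^-=[-2.6335]  P^-=[0.6851]  S=[1.1151]  K=[0.6144]  nu=[0.7835]  x^+=[-2.1521]  P^+=[0.2642]
step 2: x^-=[-2.4749]  P^-=[0.4394]  S=[0.8694]  K=[0.5054]  nu=[1.4849]  x^+=[-1.7245]  P^+=[0.2173]
step 3: x^-=[-1.9831]  P^-=[0.3774]  S=[0.8074]  K=[0.4674]  nu=[0.1231]  x^+=[-1.9256]  P^+=[0.2010]
step 4: x^-=[-2.2144]  P^-=[0.3558]  S=[0.7858]  K=[0.4528]  nu=[1.3844]  x^+=[-1.5875]  P^+=[0.1947]

K[0,0] = 0.4528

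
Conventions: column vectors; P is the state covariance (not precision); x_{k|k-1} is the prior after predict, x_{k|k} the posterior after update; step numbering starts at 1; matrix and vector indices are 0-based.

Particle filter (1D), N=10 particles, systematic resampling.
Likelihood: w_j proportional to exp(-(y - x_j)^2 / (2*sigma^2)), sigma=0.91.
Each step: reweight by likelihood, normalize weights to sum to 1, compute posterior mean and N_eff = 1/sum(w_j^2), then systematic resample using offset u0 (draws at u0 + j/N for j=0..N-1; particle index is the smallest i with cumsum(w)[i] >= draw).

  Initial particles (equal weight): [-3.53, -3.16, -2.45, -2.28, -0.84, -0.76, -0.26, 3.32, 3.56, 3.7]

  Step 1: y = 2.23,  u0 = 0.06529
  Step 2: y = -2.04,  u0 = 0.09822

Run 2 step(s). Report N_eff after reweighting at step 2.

N_eff = 5.6718

step 1: w=[0.0000, 0.0000, 0.0000, 0.0000, 0.0030, 0.0040, 0.0209, 0.4302, 0.3029, 0.2391]  mean=3.3802  Neff=2.9902  idx=[7, 7, 7, 7, 8, 8, 8, 9, 9, 9]
step 2: w=[0.2063, 0.2063, 0.2063, 0.2063, 0.0421, 0.0421, 0.0421, 0.0162, 0.0162, 0.0162]  mean=3.3688  Neff=5.6718  idx=[0, 0, 1, 1, 2, 2, 3, 3, 5, 9]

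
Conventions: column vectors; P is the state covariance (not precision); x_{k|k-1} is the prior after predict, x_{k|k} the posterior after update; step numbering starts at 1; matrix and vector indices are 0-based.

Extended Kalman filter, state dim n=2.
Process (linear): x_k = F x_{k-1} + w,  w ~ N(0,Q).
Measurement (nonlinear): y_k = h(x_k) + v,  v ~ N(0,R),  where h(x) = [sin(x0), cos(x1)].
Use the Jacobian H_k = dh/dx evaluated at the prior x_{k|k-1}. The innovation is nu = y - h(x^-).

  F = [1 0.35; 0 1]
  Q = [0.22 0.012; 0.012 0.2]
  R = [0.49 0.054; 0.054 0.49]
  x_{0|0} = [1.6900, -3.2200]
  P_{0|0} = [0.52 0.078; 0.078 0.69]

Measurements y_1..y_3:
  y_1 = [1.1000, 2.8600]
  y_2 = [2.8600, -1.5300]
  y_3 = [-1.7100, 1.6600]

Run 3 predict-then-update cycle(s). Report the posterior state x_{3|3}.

x_post = [-0.3529, -1.1891]

step 1: x^-=[0.5630, -3.2200]  P^-=[0.8791 0.3315; 0.3315 0.8900]  H_jac=[0.8457 0.0000; 0.0000 -0.0783]  S=[1.1187 0.0320; 0.0320 0.4955]  K=[0.6673 -0.0956; 0.2551 -0.1572]  nu=[0.5663, 3.8569]  x^+=[0.5723, -3.6818]  P^+=[0.3805 0.1378; 0.1378 0.8075]
step 2: x^-=[-0.7163, -3.6818]  P^-=[0.7959 0.4324; 0.4324 1.0075]  H_jac=[0.7542 0.0000; 0.0000 -0.5144]  S=[0.9427 -0.1137; -0.1137 0.7565]  K=[0.6124 -0.2019; 0.2682 -0.6447]  nu=[3.5166, -0.6724]  x^+=[1.5730, -2.3054]  P^+=[0.3834 0.1281; 0.1281 0.5860]
step 3: x^-=[0.7661, -2.3054]  P^-=[0.7648 0.3452; 0.3452 0.7860]  H_jac=[0.7206 0.0000; 0.0000 0.7421]  S=[0.8872 0.2386; 0.2386 0.9229]  K=[0.5874 0.1257; 0.1186 0.6014]  nu=[-2.4033, 2.3303]  x^+=[-0.3529, -1.1891]  P^+=[0.4089 0.1257; 0.1257 0.4057]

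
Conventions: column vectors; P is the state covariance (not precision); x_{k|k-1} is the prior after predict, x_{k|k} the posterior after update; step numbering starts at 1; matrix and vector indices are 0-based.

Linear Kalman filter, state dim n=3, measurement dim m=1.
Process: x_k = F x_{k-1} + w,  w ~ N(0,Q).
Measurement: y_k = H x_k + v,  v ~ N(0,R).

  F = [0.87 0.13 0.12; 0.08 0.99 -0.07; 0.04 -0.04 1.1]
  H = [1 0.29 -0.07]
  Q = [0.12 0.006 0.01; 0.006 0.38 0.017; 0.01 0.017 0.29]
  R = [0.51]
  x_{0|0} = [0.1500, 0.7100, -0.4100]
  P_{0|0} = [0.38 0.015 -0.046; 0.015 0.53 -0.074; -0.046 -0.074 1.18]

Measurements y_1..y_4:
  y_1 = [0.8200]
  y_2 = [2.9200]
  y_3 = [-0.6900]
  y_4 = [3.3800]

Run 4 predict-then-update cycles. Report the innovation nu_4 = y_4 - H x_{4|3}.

step 1: x^-=[0.1736, 0.7436, -0.4734]  P^-=[0.4251 0.0981 0.1213; 0.0981 0.9208 -0.1778; 0.1213 -0.1778 1.7217]  S=[1.0680]  K=[0.4166; 0.3535; -0.0475]  nu=[0.3976]  x^+=[0.3393, 0.8842, -0.4923]  P^+=[0.2396 -0.0592 0.1425; -0.0592 0.7874 -0.1599; 0.1425 -0.1599 1.7193]
step 2: x^-=[0.3510, 0.9369, -0.5633]  P^-=[0.3508 0.0331 0.3579; 0.0331 1.1728 -0.3103; 0.3579 -0.3103 2.3987]  S=[0.9529]  K=[0.3519; 0.4145; 0.1049]  nu=[2.2578]  x^+=[1.1456, 1.8727, -0.3265]  P^+=[0.2328 -0.1059 0.3227; -0.1059 1.0091 -0.3518; 0.3227 -0.3518 2.3883]
step 3: x^-=[1.2010, 1.9685, -0.3882]  P^-=[0.3801 -0.0154 0.5930; -0.0154 1.4106 -0.5665; 0.5930 -0.5665 3.2415]  S=[0.9556]  K=[0.3496; 0.4534; 0.2112]  nu=[-2.4890]  x^+=[0.3308, 0.8399, -0.9138]  P^+=[0.2633 -0.1669 0.5224; -0.1669 1.2142 -0.6580; 0.5224 -0.6580 3.1989]
step 4: x^-=[0.2873, 0.9219, -1.0255]  P^-=[0.4367 -0.0908 0.8516; -0.0908 1.6463 -0.9566; 0.8516 -0.9566 4.2674]  S=[0.9730]  K=[0.3605; 0.4662; 0.2831]  nu=[2.7535]  x^+=[1.2799, 2.2056, -0.2460]  P^+=[0.3102 -0.2543 0.7523; -0.2543 1.4348 -1.0850; 0.7523 -1.0850 4.1894]

innov = [2.7535]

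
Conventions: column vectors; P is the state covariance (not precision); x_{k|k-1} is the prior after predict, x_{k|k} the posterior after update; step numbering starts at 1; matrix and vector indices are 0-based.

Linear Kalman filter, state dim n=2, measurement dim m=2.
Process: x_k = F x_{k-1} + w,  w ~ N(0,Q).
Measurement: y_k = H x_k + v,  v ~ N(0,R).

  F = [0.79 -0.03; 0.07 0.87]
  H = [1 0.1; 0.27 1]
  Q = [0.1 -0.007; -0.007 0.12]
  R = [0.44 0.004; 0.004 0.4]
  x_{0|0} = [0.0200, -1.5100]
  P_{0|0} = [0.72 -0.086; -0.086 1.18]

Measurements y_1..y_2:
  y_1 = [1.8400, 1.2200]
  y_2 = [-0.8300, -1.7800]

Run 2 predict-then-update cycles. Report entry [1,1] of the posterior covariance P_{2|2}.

P_post[1,1] = 0.1926

step 1: x^-=[0.0611, -1.3123]  P^-=[0.5545 -0.0569; -0.0569 1.0062]  S=[0.9932 0.1959; 0.1959 1.4159]  K=[0.5548 -0.0112; -0.0966 0.7132]  nu=[1.9101, 2.5158]  x^+=[1.0926, 0.2973]  P^+=[0.2511 -0.0701; -0.0701 0.3038]
step 2: x^-=[0.8542, 0.3351]  P^-=[0.2603 -0.0490; -0.0490 0.3426]  S=[0.6939 0.0582; 0.0582 0.7351]  K=[0.3681 -0.0002; -0.0593 0.4528]  nu=[-1.7178, -2.3458]  x^+=[0.2226, -0.6252]  P^+=[0.1663 -0.0435; -0.0435 0.1926]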